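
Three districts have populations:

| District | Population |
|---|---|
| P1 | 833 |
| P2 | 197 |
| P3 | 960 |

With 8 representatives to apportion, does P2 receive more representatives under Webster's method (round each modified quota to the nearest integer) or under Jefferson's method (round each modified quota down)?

Webster: P1 3, P2 1, P3 4.
Jefferson: P1 4, P2 0, P3 4.
P2 gets 1 under Webster and 0 under Jefferson.

Webster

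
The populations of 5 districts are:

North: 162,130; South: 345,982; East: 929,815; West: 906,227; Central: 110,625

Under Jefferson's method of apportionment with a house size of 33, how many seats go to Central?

1

Standard divisor 2454779/33 ≈ 74387.242; standard quotas: North 2.180, South 4.651, East 12.500, West 12.183, Central 1.487.
Rounding down gives 2, 4, 12, 12, 1 = 31 seats, so the divisor must be adjusted.
With modified divisor 69500: modified quotas North 2.333, South 4.978, East 13.379, West 13.039, Central 1.592.
Rounding down: North 2, South 4, East 13, West 13, Central 1 (total 33).
Central receives 1.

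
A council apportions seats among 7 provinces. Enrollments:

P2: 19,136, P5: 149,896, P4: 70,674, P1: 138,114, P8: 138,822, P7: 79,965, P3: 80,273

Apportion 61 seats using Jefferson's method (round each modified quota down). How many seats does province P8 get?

Standard divisor 676880/61 ≈ 11096.393; standard quotas: P2 1.725, P5 13.509, P4 6.369, P1 12.447, P8 12.511, P7 7.206, P3 7.234.
Rounding down gives 1, 13, 6, 12, 12, 7, 7 = 58 seats, so the divisor must be adjusted.
With modified divisor 10400: modified quotas P2 1.840, P5 14.413, P4 6.796, P1 13.280, P8 13.348, P7 7.689, P3 7.719.
Rounding down: P2 1, P5 14, P4 6, P1 13, P8 13, P7 7, P3 7 (total 61).
P8 receives 13.

13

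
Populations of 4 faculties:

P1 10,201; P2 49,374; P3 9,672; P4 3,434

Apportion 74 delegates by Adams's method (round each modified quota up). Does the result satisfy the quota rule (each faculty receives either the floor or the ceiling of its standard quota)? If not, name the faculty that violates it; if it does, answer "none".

Standard quotas: P1 10.386, P2 50.270, P3 9.848, P4 3.496.
Adams allocation: P1 11, P2 49, P3 10, P4 4.
P2 has quota 50.270 (lower 50, upper 51) but receives 49 — outside the quota interval.

P2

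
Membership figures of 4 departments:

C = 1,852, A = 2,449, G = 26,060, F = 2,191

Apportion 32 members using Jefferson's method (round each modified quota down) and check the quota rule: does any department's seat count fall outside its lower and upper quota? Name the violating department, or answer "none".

G

Standard quotas: C 1.821, A 2.407, G 25.618, F 2.154.
Jefferson allocation: C 1, A 2, G 27, F 2.
G has quota 25.618 (lower 25, upper 26) but receives 27 — outside the quota interval.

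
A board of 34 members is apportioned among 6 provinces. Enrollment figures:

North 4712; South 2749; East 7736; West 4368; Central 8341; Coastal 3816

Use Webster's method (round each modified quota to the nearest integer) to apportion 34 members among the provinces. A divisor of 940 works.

With modified divisor 940: modified quotas North 5.013, South 2.924, East 8.230, West 4.647, Central 8.873, Coastal 4.060.
Rounding to the nearest integer: North 5, South 3, East 8, West 5, Central 9, Coastal 4 (total 34).

North 5, South 3, East 8, West 5, Central 9, Coastal 4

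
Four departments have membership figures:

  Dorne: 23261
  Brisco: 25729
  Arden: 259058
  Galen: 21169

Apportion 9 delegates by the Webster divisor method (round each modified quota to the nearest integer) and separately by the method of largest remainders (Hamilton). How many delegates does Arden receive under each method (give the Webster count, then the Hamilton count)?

Webster: Dorne 1, Brisco 1, Arden 6, Galen 1.
Hamilton: Dorne 1, Brisco 1, Arden 7, Galen 0.
Arden gets 6 under Webster and 7 under Hamilton.

6 and 7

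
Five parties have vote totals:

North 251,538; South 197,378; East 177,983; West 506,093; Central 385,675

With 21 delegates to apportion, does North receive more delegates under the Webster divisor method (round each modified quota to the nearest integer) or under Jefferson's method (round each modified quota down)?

Webster: North 4, South 3, East 2, West 7, Central 5.
Jefferson: North 3, South 3, East 2, West 7, Central 6.
North gets 4 under Webster and 3 under Jefferson.

Webster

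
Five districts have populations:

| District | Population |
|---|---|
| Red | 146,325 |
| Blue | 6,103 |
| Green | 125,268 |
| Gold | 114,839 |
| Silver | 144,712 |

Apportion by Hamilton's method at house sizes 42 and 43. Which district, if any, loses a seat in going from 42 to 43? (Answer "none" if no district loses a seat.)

At 42 seats: Red 11, Blue 1, Green 10, Gold 9, Silver 11.
At 43 seats: Red 12, Blue 0, Green 10, Gold 9, Silver 12.
Blue drops from 1 to 0.

Blue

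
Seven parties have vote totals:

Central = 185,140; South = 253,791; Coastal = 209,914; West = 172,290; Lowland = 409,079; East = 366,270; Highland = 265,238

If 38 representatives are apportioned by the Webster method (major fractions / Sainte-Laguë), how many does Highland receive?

Standard divisor 1861722/38 ≈ 48992.684; standard quotas: Central 3.779, South 5.180, Coastal 4.285, West 3.517, Lowland 8.350, East 7.476, Highland 5.414.
Rounding to the nearest integer gives 4, 5, 4, 4, 8, 7, 5 = 37 seats, so the divisor must be adjusted.
With modified divisor 48500: modified quotas Central 3.817, South 5.233, Coastal 4.328, West 3.552, Lowland 8.435, East 7.552, Highland 5.469.
Rounding to the nearest integer: Central 4, South 5, Coastal 4, West 4, Lowland 8, East 8, Highland 5 (total 38).
Highland receives 5.

5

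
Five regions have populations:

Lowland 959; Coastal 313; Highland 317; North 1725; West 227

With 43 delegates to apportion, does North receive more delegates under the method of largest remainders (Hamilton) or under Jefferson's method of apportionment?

Jefferson

Hamilton: Lowland 11, Coastal 4, Highland 4, North 21, West 3.
Jefferson: Lowland 12, Coastal 3, Highland 4, North 22, West 2.
North gets 21 under Hamilton and 22 under Jefferson.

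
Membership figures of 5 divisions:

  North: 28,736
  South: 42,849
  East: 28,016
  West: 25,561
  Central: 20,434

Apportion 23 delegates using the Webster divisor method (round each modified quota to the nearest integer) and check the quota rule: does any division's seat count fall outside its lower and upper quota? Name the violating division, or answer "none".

Standard quotas: North 4.539, South 6.769, East 4.426, West 4.038, Central 3.228.
Webster allocation: North 5, South 7, East 4, West 4, Central 3.
Every allocation lies between the lower and upper quota.

none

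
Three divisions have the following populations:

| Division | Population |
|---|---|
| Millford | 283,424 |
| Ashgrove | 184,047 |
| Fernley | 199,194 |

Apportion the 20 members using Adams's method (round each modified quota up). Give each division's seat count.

Standard divisor 666665/20 ≈ 33333.25; standard quotas: Millford 8.503, Ashgrove 5.521, Fernley 5.976.
Rounding up gives 9, 6, 6 = 21 seats, so the divisor must be adjusted.
With modified divisor 36100: modified quotas Millford 7.851, Ashgrove 5.098, Fernley 5.518.
Rounding up: Millford 8, Ashgrove 6, Fernley 6 (total 20).

Millford: 8, Ashgrove: 6, Fernley: 6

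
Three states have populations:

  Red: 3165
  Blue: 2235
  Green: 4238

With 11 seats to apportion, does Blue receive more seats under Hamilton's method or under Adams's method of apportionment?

Hamilton: Red 4, Blue 2, Green 5.
Adams: Red 3, Blue 3, Green 5.
Blue gets 2 under Hamilton and 3 under Adams.

Adams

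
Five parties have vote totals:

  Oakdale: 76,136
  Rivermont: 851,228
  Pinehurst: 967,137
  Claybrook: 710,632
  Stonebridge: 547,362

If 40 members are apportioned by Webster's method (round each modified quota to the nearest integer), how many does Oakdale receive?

Standard divisor 3152495/40 ≈ 78812.375; standard quotas: Oakdale 0.966, Rivermont 10.801, Pinehurst 12.271, Claybrook 9.017, Stonebridge 6.945.
Rounding to the nearest integer gives Oakdale 1, Rivermont 11, Pinehurst 12, Claybrook 9, Stonebridge 7 — total 40, matching the house size, so no adjustment is needed.
Oakdale receives 1.

1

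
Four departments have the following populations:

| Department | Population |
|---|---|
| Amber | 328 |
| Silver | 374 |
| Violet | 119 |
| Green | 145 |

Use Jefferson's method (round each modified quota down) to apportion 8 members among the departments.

Amber=3, Silver=3, Violet=1, Green=1

Standard divisor 966/8 ≈ 120.75; standard quotas: Amber 2.716, Silver 3.097, Violet 0.986, Green 1.201.
Rounding down gives 2, 3, 0, 1 = 6 seats, so the divisor must be adjusted.
With modified divisor 100: modified quotas Amber 3.280, Silver 3.740, Violet 1.190, Green 1.450.
Rounding down: Amber 3, Silver 3, Violet 1, Green 1 (total 8).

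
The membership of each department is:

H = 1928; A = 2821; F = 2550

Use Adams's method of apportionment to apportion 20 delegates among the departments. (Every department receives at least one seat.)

H 5, A 8, F 7

Standard divisor 7299/20 ≈ 364.95; standard quotas: H 5.283, A 7.730, F 6.987.
Rounding up gives 6, 8, 7 = 21 seats, so the divisor must be adjusted.
With modified divisor 400: modified quotas H 4.820, A 7.053, F 6.375.
Rounding up: H 5, A 8, F 7 (total 20).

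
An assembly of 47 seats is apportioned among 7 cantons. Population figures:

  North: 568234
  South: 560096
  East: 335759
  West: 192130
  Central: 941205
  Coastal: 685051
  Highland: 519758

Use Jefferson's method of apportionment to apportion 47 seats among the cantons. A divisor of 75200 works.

With modified divisor 75200: modified quotas North 7.556, South 7.448, East 4.465, West 2.555, Central 12.516, Coastal 9.110, Highland 6.912.
Rounding down: North 7, South 7, East 4, West 2, Central 12, Coastal 9, Highland 6 (total 47).

North: 7; South: 7; East: 4; West: 2; Central: 12; Coastal: 9; Highland: 6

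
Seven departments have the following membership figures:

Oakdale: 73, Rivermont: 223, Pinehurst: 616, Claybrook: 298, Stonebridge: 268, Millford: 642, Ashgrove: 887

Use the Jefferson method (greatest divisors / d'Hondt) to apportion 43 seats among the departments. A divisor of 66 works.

Oakdale 1, Rivermont 3, Pinehurst 9, Claybrook 4, Stonebridge 4, Millford 9, Ashgrove 13

With modified divisor 66: modified quotas Oakdale 1.106, Rivermont 3.379, Pinehurst 9.333, Claybrook 4.515, Stonebridge 4.061, Millford 9.727, Ashgrove 13.439.
Rounding down: Oakdale 1, Rivermont 3, Pinehurst 9, Claybrook 4, Stonebridge 4, Millford 9, Ashgrove 13 (total 43).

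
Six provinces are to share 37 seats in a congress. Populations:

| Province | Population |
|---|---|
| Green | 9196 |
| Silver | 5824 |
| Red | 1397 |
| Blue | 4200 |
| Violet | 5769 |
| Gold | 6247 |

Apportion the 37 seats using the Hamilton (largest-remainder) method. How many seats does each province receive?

Green 10; Silver 7; Red 2; Blue 5; Violet 6; Gold 7

Total 32633; standard divisor 32633/37 ≈ 881.973.
Standard quotas: Green 10.4266, Silver 6.6034, Red 1.5839, Blue 4.7621, Violet 6.5410, Gold 7.0830.
Lower quotas: Green 10, Silver 6, Red 1, Blue 4, Violet 6, Gold 7 (sum 34, leaving 3 seats).
Remainders in descending order: Blue 0.7621, Silver 0.6034, Red 0.5839, Violet 0.5410, Green 0.4266, Gold 0.0830.
Largest remainders: Blue, Silver, Red receive the extra seats.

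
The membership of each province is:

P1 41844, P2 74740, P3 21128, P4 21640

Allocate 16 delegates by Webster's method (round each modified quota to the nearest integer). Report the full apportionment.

P1 4; P2 8; P3 2; P4 2

Standard divisor 159352/16 ≈ 9959.5; standard quotas: P1 4.201, P2 7.504, P3 2.121, P4 2.173.
Rounding to the nearest integer gives P1 4, P2 8, P3 2, P4 2 — total 16, matching the house size, so no adjustment is needed.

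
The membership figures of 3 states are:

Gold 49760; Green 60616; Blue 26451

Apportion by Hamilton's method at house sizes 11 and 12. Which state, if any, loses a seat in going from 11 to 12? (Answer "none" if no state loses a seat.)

At 11 seats: Gold 4, Green 5, Blue 2.
At 12 seats: Gold 5, Green 5, Blue 2.
No state's allocation decreased.

none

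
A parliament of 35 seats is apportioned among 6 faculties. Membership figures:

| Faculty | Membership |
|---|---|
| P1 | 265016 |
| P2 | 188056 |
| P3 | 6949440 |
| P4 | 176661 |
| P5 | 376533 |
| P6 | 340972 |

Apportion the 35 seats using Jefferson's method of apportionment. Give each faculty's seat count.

P1: 1; P2: 0; P3: 32; P4: 0; P5: 1; P6: 1

Standard divisor 8296678/35 ≈ 237047.943; standard quotas: P1 1.118, P2 0.793, P3 29.317, P4 0.745, P5 1.588, P6 1.438.
Rounding down gives 1, 0, 29, 0, 1, 1 = 32 seats, so the divisor must be adjusted.
With modified divisor 213900: modified quotas P1 1.239, P2 0.879, P3 32.489, P4 0.826, P5 1.760, P6 1.594.
Rounding down: P1 1, P2 0, P3 32, P4 0, P5 1, P6 1 (total 35).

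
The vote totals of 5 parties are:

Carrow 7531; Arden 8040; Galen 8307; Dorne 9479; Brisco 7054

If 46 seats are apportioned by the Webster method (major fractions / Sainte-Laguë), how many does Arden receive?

9

Standard divisor 40411/46 ≈ 878.5; standard quotas: Carrow 8.573, Arden 9.152, Galen 9.456, Dorne 10.790, Brisco 8.030.
Rounding to the nearest integer gives Carrow 9, Arden 9, Galen 9, Dorne 11, Brisco 8 — total 46, matching the house size, so no adjustment is needed.
Arden receives 9.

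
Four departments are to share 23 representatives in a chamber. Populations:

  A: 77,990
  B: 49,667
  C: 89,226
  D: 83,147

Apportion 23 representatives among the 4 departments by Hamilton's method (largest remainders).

A: 6, B: 4, C: 7, D: 6

The standard divisor is 300030/23 ≈ 13044.783.
Standard quotas: A 5.9786, B 3.8074, C 6.8400, D 6.3740.
Lower quotas: A 5, B 3, C 6, D 6 (sum 20, leaving 3 seats).
Remainders in descending order: A 0.9786, C 0.8400, B 0.8074, D 0.3740.
The surplus seats go to A, C, B.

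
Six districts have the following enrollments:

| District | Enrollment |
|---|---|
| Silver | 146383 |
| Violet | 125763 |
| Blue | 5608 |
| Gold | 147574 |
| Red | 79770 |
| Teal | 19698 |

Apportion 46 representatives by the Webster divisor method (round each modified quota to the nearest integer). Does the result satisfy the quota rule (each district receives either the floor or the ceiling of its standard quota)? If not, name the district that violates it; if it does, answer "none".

Standard quotas: Silver 12.831, Violet 11.024, Blue 0.492, Gold 12.935, Red 6.992, Teal 1.727.
Webster allocation: Silver 13, Violet 11, Blue 0, Gold 13, Red 7, Teal 2.
Every allocation lies between the lower and upper quota.

none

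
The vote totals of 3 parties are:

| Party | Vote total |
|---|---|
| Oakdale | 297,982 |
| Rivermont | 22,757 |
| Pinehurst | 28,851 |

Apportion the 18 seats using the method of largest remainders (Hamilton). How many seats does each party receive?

Standard divisor: 349590 ÷ 18 ≈ 19421.667.
Standard quotas: Oakdale 15.3428, Rivermont 1.1717, Pinehurst 1.4855.
Lower quotas: Oakdale 15, Rivermont 1, Pinehurst 1 (sum 17, leaving 1 seat).
Remainders in descending order: Pinehurst 0.4855, Oakdale 0.3428, Rivermont 0.1717.
The surplus seat goes to Pinehurst.

Oakdale 15, Rivermont 1, Pinehurst 2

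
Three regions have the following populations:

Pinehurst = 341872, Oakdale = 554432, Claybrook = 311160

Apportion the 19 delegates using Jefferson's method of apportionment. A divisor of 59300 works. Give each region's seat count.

Pinehurst 5, Oakdale 9, Claybrook 5

With modified divisor 59300: modified quotas Pinehurst 5.765, Oakdale 9.350, Claybrook 5.247.
Rounding down: Pinehurst 5, Oakdale 9, Claybrook 5 (total 19).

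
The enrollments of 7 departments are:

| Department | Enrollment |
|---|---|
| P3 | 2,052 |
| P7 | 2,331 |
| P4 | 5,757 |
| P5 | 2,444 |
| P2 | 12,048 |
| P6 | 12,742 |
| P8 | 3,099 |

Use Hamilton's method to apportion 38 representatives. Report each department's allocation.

P3=2, P7=2, P4=6, P5=2, P2=11, P6=12, P8=3

The standard divisor is 40473/38 ≈ 1065.079.
Standard quotas: P3 1.9266, P7 2.1886, P4 5.4052, P5 2.2947, P2 11.3118, P6 11.9634, P8 2.9096.
Lower quotas: P3 1, P7 2, P4 5, P5 2, P2 11, P6 11, P8 2 (sum 34, leaving 4 seats).
Remainders in descending order: P6 0.9634, P3 0.9266, P8 0.9096, P4 0.4052, P2 0.3118, P5 0.2947, P7 0.1886.
Largest remainders: P6, P3, P8, P4 receive the extra seats.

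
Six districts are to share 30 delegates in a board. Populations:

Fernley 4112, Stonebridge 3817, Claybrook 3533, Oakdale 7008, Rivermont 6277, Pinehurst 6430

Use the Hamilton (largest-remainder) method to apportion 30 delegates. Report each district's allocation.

Standard divisor: 31177 ÷ 30 ≈ 1039.233.
Standard quotas: Fernley 3.9568, Stonebridge 3.6729, Claybrook 3.3996, Oakdale 6.7434, Rivermont 6.0400, Pinehurst 6.1873.
Lower quotas: Fernley 3, Stonebridge 3, Claybrook 3, Oakdale 6, Rivermont 6, Pinehurst 6 (sum 27, leaving 3 seats).
Remainders in descending order: Fernley 0.9568, Oakdale 0.7434, Stonebridge 0.6729, Claybrook 0.3996, Pinehurst 0.1873, Rivermont 0.0400.
Largest remainders: Fernley, Oakdale, Stonebridge receive the extra seats.

Fernley=4, Stonebridge=4, Claybrook=3, Oakdale=7, Rivermont=6, Pinehurst=6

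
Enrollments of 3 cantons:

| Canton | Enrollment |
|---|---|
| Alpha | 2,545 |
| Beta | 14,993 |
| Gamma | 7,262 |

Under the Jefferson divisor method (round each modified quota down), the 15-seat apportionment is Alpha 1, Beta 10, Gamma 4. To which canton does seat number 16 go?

Priority for the next seat is population ÷ (current seats + 1).
Priorities: Alpha 1272.500, Beta 1363.000, Gamma 1452.400.
Highest priority: Gamma.

Gamma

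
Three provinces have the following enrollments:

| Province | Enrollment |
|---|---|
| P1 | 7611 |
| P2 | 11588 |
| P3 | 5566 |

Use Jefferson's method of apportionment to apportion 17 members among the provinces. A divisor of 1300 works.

With modified divisor 1300: modified quotas P1 5.855, P2 8.914, P3 4.282.
Rounding down: P1 5, P2 8, P3 4 (total 17).

P1 5, P2 8, P3 4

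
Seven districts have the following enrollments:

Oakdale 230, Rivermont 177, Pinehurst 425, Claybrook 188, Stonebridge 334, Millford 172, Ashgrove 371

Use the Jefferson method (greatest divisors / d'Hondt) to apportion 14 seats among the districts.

Oakdale: 2, Rivermont: 1, Pinehurst: 3, Claybrook: 1, Stonebridge: 3, Millford: 1, Ashgrove: 3

Standard divisor 1897/14 ≈ 135.5; standard quotas: Oakdale 1.697, Rivermont 1.306, Pinehurst 3.137, Claybrook 1.387, Stonebridge 2.465, Millford 1.269, Ashgrove 2.738.
Rounding down gives 1, 1, 3, 1, 2, 1, 2 = 11 seats, so the divisor must be adjusted.
With modified divisor 110: modified quotas Oakdale 2.091, Rivermont 1.609, Pinehurst 3.864, Claybrook 1.709, Stonebridge 3.036, Millford 1.564, Ashgrove 3.373.
Rounding down: Oakdale 2, Rivermont 1, Pinehurst 3, Claybrook 1, Stonebridge 3, Millford 1, Ashgrove 3 (total 14).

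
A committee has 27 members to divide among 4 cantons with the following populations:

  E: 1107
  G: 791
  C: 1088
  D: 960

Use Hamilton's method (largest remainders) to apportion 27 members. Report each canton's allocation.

The standard divisor is 3946/27 ≈ 146.148.
Standard quotas: E 7.575, G 5.412, C 7.445, D 6.569.
Lower quotas: E 7, G 5, C 7, D 6 (sum 25, leaving 2 seats).
Remainders in descending order: E 0.575, D 0.569, C 0.445, G 0.412.
Largest remainders: E, D receive the extra seats.

E 8; G 5; C 7; D 7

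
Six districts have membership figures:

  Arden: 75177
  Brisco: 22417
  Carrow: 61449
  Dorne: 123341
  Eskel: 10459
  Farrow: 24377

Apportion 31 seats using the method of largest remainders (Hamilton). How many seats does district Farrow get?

3

The standard divisor is 317220/31 ≈ 10232.903.
Standard quotas: Arden 7.3466, Brisco 2.1907, Carrow 6.0050, Dorne 12.0534, Eskel 1.0221, Farrow 2.3822.
Lower quotas: Arden 7, Brisco 2, Carrow 6, Dorne 12, Eskel 1, Farrow 2 (sum 30, leaving 1 seat).
Remainders in descending order: Farrow 0.3822, Arden 0.3466, Brisco 0.1907, Dorne 0.0534, Eskel 0.0221, Carrow 0.0050.
Largest remainder: Farrow receives the extra seat.
Farrow receives 3.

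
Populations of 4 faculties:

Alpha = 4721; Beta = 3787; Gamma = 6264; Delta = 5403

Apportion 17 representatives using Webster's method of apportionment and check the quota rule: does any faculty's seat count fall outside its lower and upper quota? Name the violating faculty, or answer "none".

Standard quotas: Alpha 3.978, Beta 3.191, Gamma 5.278, Delta 4.553.
Webster allocation: Alpha 4, Beta 3, Gamma 5, Delta 5.
Every allocation lies between the lower and upper quota.

none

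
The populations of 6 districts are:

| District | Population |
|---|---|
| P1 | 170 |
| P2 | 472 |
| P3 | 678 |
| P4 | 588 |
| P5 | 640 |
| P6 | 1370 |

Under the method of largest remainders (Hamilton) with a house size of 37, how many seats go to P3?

6

The standard divisor is 3918/37 ≈ 105.892.
Standard quotas: P1 1.605, P2 4.457, P3 6.403, P4 5.553, P5 6.044, P6 12.938.
Lower quotas: P1 1, P2 4, P3 6, P4 5, P5 6, P6 12 (sum 34, leaving 3 seats).
Remainders in descending order: P6 0.938, P1 0.605, P4 0.553, P2 0.457, P3 0.403, P5 0.044.
The surplus seats go to P6, P1, P4.
P3 receives 6.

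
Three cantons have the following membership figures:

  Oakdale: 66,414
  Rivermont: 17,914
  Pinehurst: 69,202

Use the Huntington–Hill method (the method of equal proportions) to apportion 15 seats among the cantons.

With divisor 10463: modified quotas Oakdale 6.348, Rivermont 1.712, Pinehurst 6.614.
Geometric-mean thresholds: Oakdale √(6·7)=6.481, Rivermont √(1·2)=1.414, Pinehurst √(6·7)=6.481.
Each quota rounded against its threshold gives Oakdale 6, Rivermont 2, Pinehurst 7 (total 15).

Oakdale: 6, Rivermont: 2, Pinehurst: 7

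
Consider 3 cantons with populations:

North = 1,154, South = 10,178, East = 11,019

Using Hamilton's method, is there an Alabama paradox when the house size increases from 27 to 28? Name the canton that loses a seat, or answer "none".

At 27 seats: North 2, South 12, East 13.
At 28 seats: North 1, South 13, East 14.
North drops from 2 to 1.

North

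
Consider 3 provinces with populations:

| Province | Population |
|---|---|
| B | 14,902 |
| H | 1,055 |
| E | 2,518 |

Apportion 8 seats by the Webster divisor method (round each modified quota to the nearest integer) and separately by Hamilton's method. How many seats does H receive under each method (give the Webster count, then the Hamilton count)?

0 and 1

Webster: B 7, H 0, E 1.
Hamilton: B 6, H 1, E 1.
H gets 0 under Webster and 1 under Hamilton.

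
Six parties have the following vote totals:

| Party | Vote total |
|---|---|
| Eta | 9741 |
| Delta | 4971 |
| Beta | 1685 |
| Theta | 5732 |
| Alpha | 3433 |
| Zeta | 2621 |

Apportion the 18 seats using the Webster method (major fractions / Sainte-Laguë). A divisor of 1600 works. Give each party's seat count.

With modified divisor 1600: modified quotas Eta 6.088, Delta 3.107, Beta 1.053, Theta 3.583, Alpha 2.146, Zeta 1.638.
Rounding to the nearest integer: Eta 6, Delta 3, Beta 1, Theta 4, Alpha 2, Zeta 2 (total 18).

Eta 6; Delta 3; Beta 1; Theta 4; Alpha 2; Zeta 2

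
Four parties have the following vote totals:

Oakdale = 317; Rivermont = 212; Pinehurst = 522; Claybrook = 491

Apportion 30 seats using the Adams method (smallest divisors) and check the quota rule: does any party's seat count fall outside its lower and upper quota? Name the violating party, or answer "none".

Standard quotas: Oakdale 6.167, Rivermont 4.125, Pinehurst 10.156, Claybrook 9.553.
Adams allocation: Oakdale 6, Rivermont 4, Pinehurst 10, Claybrook 10.
Every allocation lies between the lower and upper quota.

none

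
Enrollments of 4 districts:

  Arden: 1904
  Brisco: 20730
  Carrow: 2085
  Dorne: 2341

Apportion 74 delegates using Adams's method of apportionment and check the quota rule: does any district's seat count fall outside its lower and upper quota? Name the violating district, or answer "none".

Brisco

Standard quotas: Arden 5.207, Brisco 56.690, Carrow 5.702, Dorne 6.402.
Adams allocation: Arden 6, Brisco 55, Carrow 6, Dorne 7.
Brisco has quota 56.690 (lower 56, upper 57) but receives 55 — outside the quota interval.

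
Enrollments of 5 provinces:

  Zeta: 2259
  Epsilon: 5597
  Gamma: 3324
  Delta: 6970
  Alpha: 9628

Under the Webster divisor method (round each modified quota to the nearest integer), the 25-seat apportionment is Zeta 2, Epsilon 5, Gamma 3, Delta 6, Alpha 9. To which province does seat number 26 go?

Priority for the next seat is population ÷ (current seats + 0.5).
Priorities: Zeta 903.600, Epsilon 1017.636, Gamma 949.714, Delta 1072.308, Alpha 1013.474.
Highest priority: Delta.

Delta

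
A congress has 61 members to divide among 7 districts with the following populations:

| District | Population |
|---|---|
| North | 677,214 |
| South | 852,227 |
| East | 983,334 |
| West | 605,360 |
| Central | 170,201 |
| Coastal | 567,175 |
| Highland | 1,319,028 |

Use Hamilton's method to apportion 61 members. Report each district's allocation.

North: 8, South: 10, East: 12, West: 7, Central: 2, Coastal: 7, Highland: 15

Total 5174539; standard divisor 5174539/61 ≈ 84828.508.
Standard quotas: North 7.9833, South 10.0465, East 11.5920, West 7.1363, Central 2.0064, Coastal 6.6861, Highland 15.5493.
Lower quotas: North 7, South 10, East 11, West 7, Central 2, Coastal 6, Highland 15 (sum 58, leaving 3 seats).
Remainders in descending order: North 0.9833, Coastal 0.6861, East 0.5920, Highland 0.5493, West 0.1363, South 0.0465, Central 0.0064.
Largest remainders: North, Coastal, East receive the extra seats.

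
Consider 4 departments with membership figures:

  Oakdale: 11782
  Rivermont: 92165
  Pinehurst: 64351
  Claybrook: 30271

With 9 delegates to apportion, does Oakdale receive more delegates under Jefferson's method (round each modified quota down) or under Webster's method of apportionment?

Webster

Jefferson: Oakdale 0, Rivermont 5, Pinehurst 3, Claybrook 1.
Webster: Oakdale 1, Rivermont 4, Pinehurst 3, Claybrook 1.
Oakdale gets 0 under Jefferson and 1 under Webster.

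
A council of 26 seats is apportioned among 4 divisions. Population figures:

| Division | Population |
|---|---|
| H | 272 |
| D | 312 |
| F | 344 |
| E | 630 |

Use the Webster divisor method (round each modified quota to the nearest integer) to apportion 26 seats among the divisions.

Standard divisor 1558/26 ≈ 59.923; standard quotas: H 4.539, D 5.207, F 5.741, E 10.513.
Rounding to the nearest integer gives 5, 5, 6, 11 = 27 seats, so the divisor must be adjusted.
With modified divisor 60.13: modified quotas H 4.524, D 5.189, F 5.721, E 10.477.
Rounding to the nearest integer: H 5, D 5, F 6, E 10 (total 26).

H: 5; D: 5; F: 6; E: 10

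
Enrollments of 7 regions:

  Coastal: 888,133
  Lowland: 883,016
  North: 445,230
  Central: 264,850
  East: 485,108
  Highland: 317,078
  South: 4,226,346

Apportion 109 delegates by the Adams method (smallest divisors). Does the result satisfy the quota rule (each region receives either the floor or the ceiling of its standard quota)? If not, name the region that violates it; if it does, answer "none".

Standard quotas: Coastal 12.891, Lowland 12.816, North 6.462, Central 3.844, East 7.041, Highland 4.602, South 61.343.
Adams allocation: Coastal 13, Lowland 13, North 7, Central 4, East 7, Highland 5, South 60.
South has quota 61.343 (lower 61, upper 62) but receives 60 — outside the quota interval.

South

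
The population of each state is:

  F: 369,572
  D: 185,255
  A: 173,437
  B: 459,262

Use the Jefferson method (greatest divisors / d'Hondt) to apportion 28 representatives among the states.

F: 9; D: 4; A: 4; B: 11

Standard divisor 1187526/28 ≈ 42411.643; standard quotas: F 8.714, D 4.368, A 4.089, B 10.829.
Rounding down gives 8, 4, 4, 10 = 26 seats, so the divisor must be adjusted.
With modified divisor 39700: modified quotas F 9.309, D 4.666, A 4.369, B 11.568.
Rounding down: F 9, D 4, A 4, B 11 (total 28).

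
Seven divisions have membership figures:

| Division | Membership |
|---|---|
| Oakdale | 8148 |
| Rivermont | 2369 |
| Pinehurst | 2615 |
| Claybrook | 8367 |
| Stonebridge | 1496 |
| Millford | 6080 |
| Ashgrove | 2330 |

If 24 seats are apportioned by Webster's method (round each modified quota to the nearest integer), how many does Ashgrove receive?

Standard divisor 31405/24 ≈ 1308.542; standard quotas: Oakdale 6.227, Rivermont 1.810, Pinehurst 1.998, Claybrook 6.394, Stonebridge 1.143, Millford 4.646, Ashgrove 1.781.
Rounding to the nearest integer gives Oakdale 6, Rivermont 2, Pinehurst 2, Claybrook 6, Stonebridge 1, Millford 5, Ashgrove 2 — total 24, matching the house size, so no adjustment is needed.
Ashgrove receives 2.

2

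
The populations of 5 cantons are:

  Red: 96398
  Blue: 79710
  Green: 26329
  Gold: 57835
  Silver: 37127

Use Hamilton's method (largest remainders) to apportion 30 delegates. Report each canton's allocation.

Red 10, Blue 8, Green 2, Gold 6, Silver 4

Standard divisor: 297399 ÷ 30 ≈ 9913.3.
Standard quotas: Red 9.7241, Blue 8.0407, Green 2.6559, Gold 5.8341, Silver 3.7452.
Lower quotas: Red 9, Blue 8, Green 2, Gold 5, Silver 3 (sum 27, leaving 3 seats).
Remainders in descending order: Gold 0.8341, Silver 0.7452, Red 0.7241, Green 0.6559, Blue 0.0407.
The surplus seats go to Gold, Silver, Red.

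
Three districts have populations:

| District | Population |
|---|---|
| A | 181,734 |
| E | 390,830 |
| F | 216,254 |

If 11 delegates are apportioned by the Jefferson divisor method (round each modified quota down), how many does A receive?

2

Standard divisor 788818/11 ≈ 71710.727; standard quotas: A 2.534, E 5.450, F 3.016.
Rounding down gives 2, 5, 3 = 10 seats, so the divisor must be adjusted.
With modified divisor 62900: modified quotas A 2.889, E 6.214, F 3.438.
Rounding down: A 2, E 6, F 3 (total 11).
A receives 2.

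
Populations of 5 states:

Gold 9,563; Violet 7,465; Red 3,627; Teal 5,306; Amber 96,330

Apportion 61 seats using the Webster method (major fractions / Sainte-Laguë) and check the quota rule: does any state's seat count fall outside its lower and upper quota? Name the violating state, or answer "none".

Amber

Standard quotas: Gold 4.770, Violet 3.724, Red 1.809, Teal 2.647, Amber 48.050.
Webster allocation: Gold 5, Violet 4, Red 2, Teal 3, Amber 47.
Amber has quota 48.050 (lower 48, upper 49) but receives 47 — outside the quota interval.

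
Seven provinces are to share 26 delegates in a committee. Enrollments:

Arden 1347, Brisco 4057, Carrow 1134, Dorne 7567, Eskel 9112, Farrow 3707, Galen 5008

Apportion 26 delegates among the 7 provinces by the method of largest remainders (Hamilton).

Arden 1, Brisco 3, Carrow 1, Dorne 6, Eskel 8, Farrow 3, Galen 4

The standard divisor is 31932/26 ≈ 1228.154.
Standard quotas: Arden 1.0968, Brisco 3.3033, Carrow 0.9233, Dorne 6.1613, Eskel 7.4193, Farrow 3.0184, Galen 4.0777.
Lower quotas: Arden 1, Brisco 3, Carrow 0, Dorne 6, Eskel 7, Farrow 3, Galen 4 (sum 24, leaving 2 seats).
Remainders in descending order: Carrow 0.9233, Eskel 0.4193, Brisco 0.3033, Dorne 0.1613, Arden 0.0968, Galen 0.0777, Farrow 0.0184.
Largest remainders: Carrow, Eskel receive the extra seats.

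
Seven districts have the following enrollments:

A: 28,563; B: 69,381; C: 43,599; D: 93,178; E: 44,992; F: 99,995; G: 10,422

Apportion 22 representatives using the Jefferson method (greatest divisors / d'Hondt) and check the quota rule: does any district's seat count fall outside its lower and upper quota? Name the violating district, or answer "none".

none

Standard quotas: A 1.611, B 3.912, C 2.459, D 5.254, E 2.537, F 5.639, G 0.588.
Jefferson allocation: A 1, B 4, C 2, D 6, E 3, F 6, G 0.
Every allocation lies between the lower and upper quota.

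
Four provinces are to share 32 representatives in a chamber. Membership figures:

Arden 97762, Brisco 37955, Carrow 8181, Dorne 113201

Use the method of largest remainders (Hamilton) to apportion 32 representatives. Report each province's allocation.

Standard divisor: 257099 ÷ 32 ≈ 8034.344.
Standard quotas: Arden 12.1680, Brisco 4.7241, Carrow 1.0183, Dorne 14.0896.
Lower quotas: Arden 12, Brisco 4, Carrow 1, Dorne 14 (sum 31, leaving 1 seat).
Remainders in descending order: Brisco 0.7241, Arden 0.1680, Dorne 0.0896, Carrow 0.0183.
The surplus seat goes to Brisco.

Arden 12, Brisco 5, Carrow 1, Dorne 14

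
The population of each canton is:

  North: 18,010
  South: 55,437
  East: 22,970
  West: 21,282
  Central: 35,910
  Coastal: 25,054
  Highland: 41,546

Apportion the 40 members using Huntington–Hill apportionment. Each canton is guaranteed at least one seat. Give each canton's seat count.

North 3, South 10, East 4, West 4, Central 6, Coastal 5, Highland 8

With divisor 5546: modified quotas North 3.247, South 9.996, East 4.142, West 3.837, Central 6.475, Coastal 4.517, Highland 7.491.
Geometric-mean thresholds: North √(3·4)=3.464, South √(9·10)=9.487, East √(4·5)=4.472, West √(3·4)=3.464, Central √(6·7)=6.481, Coastal √(4·5)=4.472, Highland √(7·8)=7.483.
Each quota rounded against its threshold gives North 3, South 10, East 4, West 4, Central 6, Coastal 5, Highland 8 (total 40).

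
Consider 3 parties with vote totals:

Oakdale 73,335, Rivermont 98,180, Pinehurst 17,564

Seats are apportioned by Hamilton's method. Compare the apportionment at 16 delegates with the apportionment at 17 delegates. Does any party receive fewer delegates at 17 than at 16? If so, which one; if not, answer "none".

Pinehurst

At 16 seats: Oakdale 6, Rivermont 8, Pinehurst 2.
At 17 seats: Oakdale 7, Rivermont 9, Pinehurst 1.
Pinehurst drops from 2 to 1.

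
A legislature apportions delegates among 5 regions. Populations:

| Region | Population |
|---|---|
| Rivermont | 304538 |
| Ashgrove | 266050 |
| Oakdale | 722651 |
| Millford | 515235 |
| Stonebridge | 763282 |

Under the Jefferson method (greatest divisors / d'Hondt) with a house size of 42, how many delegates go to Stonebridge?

Standard divisor 2571756/42 ≈ 61232.286; standard quotas: Rivermont 4.973, Ashgrove 4.345, Oakdale 11.802, Millford 8.414, Stonebridge 12.465.
Rounding down gives 4, 4, 11, 8, 12 = 39 seats, so the divisor must be adjusted.
With modified divisor 58000: modified quotas Rivermont 5.251, Ashgrove 4.587, Oakdale 12.460, Millford 8.883, Stonebridge 13.160.
Rounding down: Rivermont 5, Ashgrove 4, Oakdale 12, Millford 8, Stonebridge 13 (total 42).
Stonebridge receives 13.

13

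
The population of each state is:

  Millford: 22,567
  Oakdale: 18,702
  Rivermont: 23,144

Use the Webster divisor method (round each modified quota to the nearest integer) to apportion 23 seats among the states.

Standard divisor 64413/23 ≈ 2800.565; standard quotas: Millford 8.058, Oakdale 6.678, Rivermont 8.264.
Rounding to the nearest integer gives Millford 8, Oakdale 7, Rivermont 8 — total 23, matching the house size, so no adjustment is needed.

Millford=8, Oakdale=7, Rivermont=8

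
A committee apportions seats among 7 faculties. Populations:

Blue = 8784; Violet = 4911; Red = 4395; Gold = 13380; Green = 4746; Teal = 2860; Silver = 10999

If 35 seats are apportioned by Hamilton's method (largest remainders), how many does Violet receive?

Standard divisor: 50075 ÷ 35 ≈ 1430.714.
Standard quotas: Blue 6.1396, Violet 3.4326, Red 3.0719, Gold 9.3520, Green 3.3172, Teal 1.9990, Silver 7.6878.
Lower quotas: Blue 6, Violet 3, Red 3, Gold 9, Green 3, Teal 1, Silver 7 (sum 32, leaving 3 seats).
Remainders in descending order: Teal 0.9990, Silver 0.6878, Violet 0.4326, Gold 0.3520, Green 0.3172, Blue 0.1396, Red 0.0719.
Largest remainders: Teal, Silver, Violet receive the extra seats.
Violet receives 4.

4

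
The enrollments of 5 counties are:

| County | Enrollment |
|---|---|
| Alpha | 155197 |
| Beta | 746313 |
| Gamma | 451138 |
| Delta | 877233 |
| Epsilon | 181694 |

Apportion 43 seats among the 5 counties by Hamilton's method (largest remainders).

Alpha 3; Beta 13; Gamma 8; Delta 16; Epsilon 3

Standard divisor: 2411575 ÷ 43 ≈ 56083.14.
Standard quotas: Alpha 2.7673, Beta 13.3073, Gamma 8.0441, Delta 15.6417, Epsilon 3.2397.
Lower quotas: Alpha 2, Beta 13, Gamma 8, Delta 15, Epsilon 3 (sum 41, leaving 2 seats).
Remainders in descending order: Alpha 0.7673, Delta 0.6417, Beta 0.3073, Epsilon 0.2397, Gamma 0.0441.
The surplus seats go to Alpha, Delta.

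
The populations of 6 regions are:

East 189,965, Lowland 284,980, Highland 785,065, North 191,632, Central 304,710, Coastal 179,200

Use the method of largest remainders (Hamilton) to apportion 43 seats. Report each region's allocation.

The standard divisor is 1935552/43 ≈ 45012.837.
Standard quotas: East 4.2202, Lowland 6.3311, Highland 17.4409, North 4.2573, Central 6.7694, Coastal 3.9811.
Lower quotas: East 4, Lowland 6, Highland 17, North 4, Central 6, Coastal 3 (sum 40, leaving 3 seats).
Remainders in descending order: Coastal 0.9811, Central 0.7694, Highland 0.4409, Lowland 0.3311, North 0.2573, East 0.2202.
Largest remainders: Coastal, Central, Highland receive the extra seats.

East: 4, Lowland: 6, Highland: 18, North: 4, Central: 7, Coastal: 4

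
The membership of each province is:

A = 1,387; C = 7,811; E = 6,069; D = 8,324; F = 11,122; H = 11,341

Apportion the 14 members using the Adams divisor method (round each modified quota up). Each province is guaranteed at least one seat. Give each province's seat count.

A 1, C 2, E 2, D 3, F 3, H 3

Standard divisor 46054/14 ≈ 3289.571; standard quotas: A 0.422, C 2.374, E 1.845, D 2.530, F 3.381, H 3.448.
Rounding up gives 1, 3, 2, 3, 4, 4 = 17 seats, so the divisor must be adjusted.
With modified divisor 4000: modified quotas A 0.347, C 1.953, E 1.517, D 2.081, F 2.780, H 2.835.
Rounding up: A 1, C 2, E 2, D 3, F 3, H 3 (total 14).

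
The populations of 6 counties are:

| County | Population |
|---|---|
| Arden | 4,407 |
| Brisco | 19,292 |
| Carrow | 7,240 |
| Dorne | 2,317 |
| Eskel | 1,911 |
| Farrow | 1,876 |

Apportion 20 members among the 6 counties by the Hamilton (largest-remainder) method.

Arden 2, Brisco 11, Carrow 4, Dorne 1, Eskel 1, Farrow 1

Total 37043; standard divisor 37043/20 ≈ 1852.15.
Standard quotas: Arden 2.3794, Brisco 10.4160, Carrow 3.9090, Dorne 1.2510, Eskel 1.0318, Farrow 1.0129.
Lower quotas: Arden 2, Brisco 10, Carrow 3, Dorne 1, Eskel 1, Farrow 1 (sum 18, leaving 2 seats).
Remainders in descending order: Carrow 0.9090, Brisco 0.4160, Arden 0.3794, Dorne 0.2510, Eskel 0.0318, Farrow 0.0129.
Largest remainders: Carrow, Brisco receive the extra seats.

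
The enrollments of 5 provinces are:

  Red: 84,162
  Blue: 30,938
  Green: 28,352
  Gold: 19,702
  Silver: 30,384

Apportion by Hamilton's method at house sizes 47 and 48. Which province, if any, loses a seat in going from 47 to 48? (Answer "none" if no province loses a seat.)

none

At 47 seats: Red 20, Blue 8, Green 7, Gold 5, Silver 7.
At 48 seats: Red 21, Blue 8, Green 7, Gold 5, Silver 7.
No province's allocation decreased.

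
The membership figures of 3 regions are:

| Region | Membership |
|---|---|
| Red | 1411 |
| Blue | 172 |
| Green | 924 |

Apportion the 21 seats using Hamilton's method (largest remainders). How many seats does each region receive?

Red: 12, Blue: 1, Green: 8

Total 2507; standard divisor 2507/21 ≈ 119.381.
Standard quotas: Red 11.819, Blue 1.441, Green 7.740.
Lower quotas: Red 11, Blue 1, Green 7 (sum 19, leaving 2 seats).
Remainders in descending order: Red 0.819, Green 0.740, Blue 0.441.
The surplus seats go to Red, Green.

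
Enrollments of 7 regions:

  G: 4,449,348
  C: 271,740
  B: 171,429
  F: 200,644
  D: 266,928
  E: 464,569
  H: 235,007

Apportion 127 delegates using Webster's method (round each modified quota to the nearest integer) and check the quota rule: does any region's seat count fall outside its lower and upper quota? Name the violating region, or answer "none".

G

Standard quotas: G 93.251, C 5.695, B 3.593, F 4.205, D 5.594, E 9.737, H 4.925.
Webster allocation: G 92, C 6, B 4, F 4, D 6, E 10, H 5.
G has quota 93.251 (lower 93, upper 94) but receives 92 — outside the quota interval.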